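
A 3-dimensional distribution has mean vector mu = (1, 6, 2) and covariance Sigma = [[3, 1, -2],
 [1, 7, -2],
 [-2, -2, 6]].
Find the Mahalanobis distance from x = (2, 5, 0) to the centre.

Step 1 — centre the observation: (x - mu) = (1, -1, -2).

Step 2 — invert Sigma (cofactor / det for 3×3, or solve directly):
  Sigma^{-1} = [[0.4318, -0.0227, 0.1364],
 [-0.0227, 0.1591, 0.0455],
 [0.1364, 0.0455, 0.2273]].

Step 3 — form the quadratic (x - mu)^T · Sigma^{-1} · (x - mu):
  Sigma^{-1} · (x - mu) = (0.1818, -0.2727, -0.3636).
  (x - mu)^T · [Sigma^{-1} · (x - mu)] = (1)·(0.1818) + (-1)·(-0.2727) + (-2)·(-0.3636) = 1.1818.

Step 4 — take square root: d = √(1.1818) ≈ 1.0871.

d(x, mu) = √(1.1818) ≈ 1.0871


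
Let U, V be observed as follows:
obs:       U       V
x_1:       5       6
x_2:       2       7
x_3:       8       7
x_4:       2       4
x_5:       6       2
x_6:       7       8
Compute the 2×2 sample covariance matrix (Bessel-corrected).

Step 1 — column means:
  mean(U) = (5 + 2 + 8 + 2 + 6 + 7) / 6 = 30/6 = 5
  mean(V) = (6 + 7 + 7 + 4 + 2 + 8) / 6 = 34/6 = 5.6667

Step 2 — sample covariance S[i,j] = (1/(n-1)) · Σ_k (x_{k,i} - mean_i) · (x_{k,j} - mean_j), with n-1 = 5.
  S[U,U] = ((0)·(0) + (-3)·(-3) + (3)·(3) + (-3)·(-3) + (1)·(1) + (2)·(2)) / 5 = 32/5 = 6.4
  S[U,V] = ((0)·(0.3333) + (-3)·(1.3333) + (3)·(1.3333) + (-3)·(-1.6667) + (1)·(-3.6667) + (2)·(2.3333)) / 5 = 6/5 = 1.2
  S[V,V] = ((0.3333)·(0.3333) + (1.3333)·(1.3333) + (1.3333)·(1.3333) + (-1.6667)·(-1.6667) + (-3.6667)·(-3.6667) + (2.3333)·(2.3333)) / 5 = 25.3333/5 = 5.0667

S is symmetric (S[j,i] = S[i,j]). Assembling:

S = [[6.4, 1.2],
 [1.2, 5.0667]]


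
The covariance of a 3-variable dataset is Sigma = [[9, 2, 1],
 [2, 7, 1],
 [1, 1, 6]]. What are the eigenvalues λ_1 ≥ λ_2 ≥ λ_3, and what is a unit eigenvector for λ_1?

Step 1 — characteristic polynomial p(λ) = det(λI - Sigma) = λ³ - tr·λ² + c_1·λ - det, where tr = trace, c_1 = sum of the principal 2×2 minors, det = det(Sigma):
  tr = 9 + 7 + 6 = 22,
  c_1 = (9·7 - (2)²) + (9·6 - (1)²) + (7·6 - (1)²) = 59 + 53 + 41 = 153,
  det = 9·(7·6 - (1)²) - (2)·((2)·6 - (1)·(1)) + (1)·((2)·(1) - 7·(1)) = 9·(41) - (2)·(11) + (1)·(-5) = 342.
  So p(λ) = λ³ - 22λ² + 153λ - 342.
Step 2 — look for an integer root (rational root theorem: any rational root is an integer divisor of 342). Testing λ = 6:
  p(6) = 216 - 792 + 918 - 342 = 0  ✓
  Dividing out (λ - 6): p(λ) = (λ - 6)(λ² - 16λ + 57).
Step 3 — remaining eigenvalues from the quadratic λ² - 16λ + 57 = 0:
  Δ = 16² - 4·57 = 256 - 228 = 28,  λ = (16 ± √28)/2 = (16 ± 5.2915)/2 ≈ 10.6458 or 5.3542.
  Sorted: λ_1 = 10.6458,  λ_2 = 6,  λ_3 = 5.3542  (check: sum = 22 = tr ✓).

Step 4 — unit eigenvector for λ_1 ≈ 10.6458: v spans the null space of (Sigma - λ_1 I), whose rows are
  r_1 = (-1.6458, 2, 1),  r_2 = (2, -3.6458, 1),  r_3 = (1, 1, -4.6458).
  v is orthogonal to every row, so take v ∝ r_1 × r_2 = ((2)·(1) - (1)·(-3.6458), (1)·(2) - (-1.6458)·(1), (-1.6458)·(-3.6458) - (2)·(2)) ≈ (5.6458, 3.6458, 2).
  Let u = (5.6458, 3.6458, 2).
  ||u|| = √((5.6458)² + (3.6458)² + (2)²) = √(49.166) ≈ 7.0118,  v_1 = u/||u|| ≈ (0.8052, 0.5199, 0.2852) (||v_1|| = 1).

λ_1 = 10.6458,  λ_2 = 6,  λ_3 = 5.3542;  v_1 ≈ (0.8052, 0.5199, 0.2852)


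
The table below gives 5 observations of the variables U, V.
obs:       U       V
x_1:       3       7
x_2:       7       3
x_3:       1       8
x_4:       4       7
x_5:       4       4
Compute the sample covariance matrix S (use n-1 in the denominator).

Step 1 — column means:
  mean(U) = (3 + 7 + 1 + 4 + 4) / 5 = 19/5 = 3.8
  mean(V) = (7 + 3 + 8 + 7 + 4) / 5 = 29/5 = 5.8

Step 2 — sample covariance S[i,j] = (1/(n-1)) · Σ_k (x_{k,i} - mean_i) · (x_{k,j} - mean_j), with n-1 = 4.
  S[U,U] = ((-0.8)·(-0.8) + (3.2)·(3.2) + (-2.8)·(-2.8) + (0.2)·(0.2) + (0.2)·(0.2)) / 4 = 18.8/4 = 4.7
  S[U,V] = ((-0.8)·(1.2) + (3.2)·(-2.8) + (-2.8)·(2.2) + (0.2)·(1.2) + (0.2)·(-1.8)) / 4 = -16.2/4 = -4.05
  S[V,V] = ((1.2)·(1.2) + (-2.8)·(-2.8) + (2.2)·(2.2) + (1.2)·(1.2) + (-1.8)·(-1.8)) / 4 = 18.8/4 = 4.7

S is symmetric (S[j,i] = S[i,j]). Assembling:

S = [[4.7, -4.05],
 [-4.05, 4.7]]


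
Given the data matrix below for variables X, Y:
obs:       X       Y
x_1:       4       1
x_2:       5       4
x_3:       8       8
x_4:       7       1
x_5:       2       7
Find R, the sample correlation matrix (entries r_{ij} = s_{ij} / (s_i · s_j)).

Step 1 — column means:
  mean(X) = (4 + 5 + 8 + 7 + 2) / 5 = 26/5 = 5.2
  mean(Y) = (1 + 4 + 8 + 1 + 7) / 5 = 21/5 = 4.2

Step 2 — sample variances and covariances s[i,j] = (1/(n-1)) · Σ_k (x_{k,i} - mean_i) · (x_{k,j} - mean_j), with n-1 = 4:
  s[X,X] = ((-1.2)·(-1.2) + (-0.2)·(-0.2) + (2.8)·(2.8) + (1.8)·(1.8) + (-3.2)·(-3.2)) / 4 = 22.8/4 = 5.7
  s[X,Y] = ((-1.2)·(-3.2) + (-0.2)·(-0.2) + (2.8)·(3.8) + (1.8)·(-3.2) + (-3.2)·(2.8)) / 4 = -0.2/4 = -0.05
  s[Y,Y] = ((-3.2)·(-3.2) + (-0.2)·(-0.2) + (3.8)·(3.8) + (-3.2)·(-3.2) + (2.8)·(2.8)) / 4 = 42.8/4 = 10.7
  Sample standard deviations s_i = √(s[i,i]):
  s(X) = √(5.7) = 2.3875
  s(Y) = √(10.7) = 3.2711

Step 3 — r_{ij} = s_{ij} / (s_i · s_j):
  r[X,X] = 1 (diagonal).
  r[X,Y] = -0.05 / (2.3875 · 3.2711) = -0.05 / 7.8096 = -0.0064
  r[Y,Y] = 1 (diagonal).

R is symmetric with unit diagonal. Assembling:

R = [[1, -0.0064],
 [-0.0064, 1]]


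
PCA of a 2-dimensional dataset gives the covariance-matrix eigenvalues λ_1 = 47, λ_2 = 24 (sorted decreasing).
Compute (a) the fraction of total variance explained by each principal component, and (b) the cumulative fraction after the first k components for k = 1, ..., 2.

Step 1 — total variance = trace(Sigma) = Σ λ_i = 47 + 24 = 71.

Step 2 — fraction explained by component i = λ_i / Σ λ:
  PC1: 47/71 = 0.662
  PC2: 24/71 = 0.338

Step 3 — cumulative fraction after k components = (λ_1 + ... + λ_k) / Σ λ:
  k = 1: 47/71 = 0.662
  k = 2: (47 + 24)/71 = 71/71 = 1

Summary (fraction, with percent):

explained: PC1 0.662 (66.2%), PC2 0.338 (33.8%);  cumulative: 0.662, 1


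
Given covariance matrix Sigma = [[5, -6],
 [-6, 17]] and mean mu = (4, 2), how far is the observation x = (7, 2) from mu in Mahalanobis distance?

Step 1 — centre the observation: (x - mu) = (3, 0).

Step 2 — invert Sigma. det(Sigma) = 5·17 - (-6)² = 49.
  Sigma^{-1} = (1/det) · [[d, -b], [-b, a]] = [[0.3469, 0.1224],
 [0.1224, 0.102]].

Step 3 — form the quadratic (x - mu)^T · Sigma^{-1} · (x - mu):
  Sigma^{-1} · (x - mu) = (1.0408, 0.3673).
  (x - mu)^T · [Sigma^{-1} · (x - mu)] = (3)·(1.0408) + (0)·(0.3673) = 3.1224.

Step 4 — take square root: d = √(3.1224) ≈ 1.767.

d(x, mu) = √(3.1224) ≈ 1.767


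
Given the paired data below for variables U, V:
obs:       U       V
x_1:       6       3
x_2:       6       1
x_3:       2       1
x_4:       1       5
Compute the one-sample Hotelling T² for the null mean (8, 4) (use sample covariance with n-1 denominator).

Step 1 — sample mean vector:
  mean(U) = (6 + 6 + 2 + 1) / 4 = 15/4 = 3.75
  mean(V) = (3 + 1 + 1 + 5) / 4 = 10/4 = 2.5
  x̄ = (3.75, 2.5),  deviation x̄ - mu_0 = (3.75, 2.5) - (8, 4) = (-4.25, -1.5).

Step 2 — sample covariance matrix, S[i,j] = (1/(n-1)) · Σ_k (x_{k,i} - mean_i) · (x_{k,j} - mean_j), divisor n-1 = 3:
  S[U,U] = ((2.25)·(2.25) + (2.25)·(2.25) + (-1.75)·(-1.75) + (-2.75)·(-2.75)) / 3 = 20.75/3 = 6.9167
  S[U,V] = ((2.25)·(0.5) + (2.25)·(-1.5) + (-1.75)·(-1.5) + (-2.75)·(2.5)) / 3 = -6.5/3 = -2.1667
  S[V,V] = ((0.5)·(0.5) + (-1.5)·(-1.5) + (-1.5)·(-1.5) + (2.5)·(2.5)) / 3 = 11/3 = 3.6667
  S = [[6.9167, -2.1667],
 [-2.1667, 3.6667]].

Step 3 — invert S. det(S) = 6.9167·3.6667 - (-2.1667)² = 20.6667.
  S^{-1} = (1/det) · [[d, -b], [-b, a]] = [[0.1774, 0.1048],
 [0.1048, 0.3347]].

Step 4 — quadratic form (x̄ - mu_0)^T · S^{-1} · (x̄ - mu_0):
  S^{-1} · (x̄ - mu_0) = (-0.9113, -0.9476),
  (x̄ - mu_0)^T · [...] = (-4.25)·(-0.9113) + (-1.5)·(-0.9476) = 5.2944.

Step 5 — scale by n: T² = 4 · 5.2944 = 21.1774.

T² ≈ 21.1774


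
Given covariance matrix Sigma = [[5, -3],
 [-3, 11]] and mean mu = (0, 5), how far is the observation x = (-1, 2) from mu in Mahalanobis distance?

Step 1 — centre the observation: (x - mu) = (-1, -3).

Step 2 — invert Sigma. det(Sigma) = 5·11 - (-3)² = 46.
  Sigma^{-1} = (1/det) · [[d, -b], [-b, a]] = [[0.2391, 0.0652],
 [0.0652, 0.1087]].

Step 3 — form the quadratic (x - mu)^T · Sigma^{-1} · (x - mu):
  Sigma^{-1} · (x - mu) = (-0.4348, -0.3913).
  (x - mu)^T · [Sigma^{-1} · (x - mu)] = (-1)·(-0.4348) + (-3)·(-0.3913) = 1.6087.

Step 4 — take square root: d = √(1.6087) ≈ 1.2683.

d(x, mu) = √(1.6087) ≈ 1.2683


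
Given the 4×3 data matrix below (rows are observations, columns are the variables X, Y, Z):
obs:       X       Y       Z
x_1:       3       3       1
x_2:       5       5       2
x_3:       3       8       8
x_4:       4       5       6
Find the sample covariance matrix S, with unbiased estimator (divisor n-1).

Step 1 — column means:
  mean(X) = (3 + 5 + 3 + 4) / 4 = 15/4 = 3.75
  mean(Y) = (3 + 5 + 8 + 5) / 4 = 21/4 = 5.25
  mean(Z) = (1 + 2 + 8 + 6) / 4 = 17/4 = 4.25

Step 2 — sample covariance S[i,j] = (1/(n-1)) · Σ_k (x_{k,i} - mean_i) · (x_{k,j} - mean_j), with n-1 = 3.
  S[X,X] = ((-0.75)·(-0.75) + (1.25)·(1.25) + (-0.75)·(-0.75) + (0.25)·(0.25)) / 3 = 2.75/3 = 0.9167
  S[X,Y] = ((-0.75)·(-2.25) + (1.25)·(-0.25) + (-0.75)·(2.75) + (0.25)·(-0.25)) / 3 = -0.75/3 = -0.25
  S[X,Z] = ((-0.75)·(-3.25) + (1.25)·(-2.25) + (-0.75)·(3.75) + (0.25)·(1.75)) / 3 = -2.75/3 = -0.9167
  S[Y,Y] = ((-2.25)·(-2.25) + (-0.25)·(-0.25) + (2.75)·(2.75) + (-0.25)·(-0.25)) / 3 = 12.75/3 = 4.25
  S[Y,Z] = ((-2.25)·(-3.25) + (-0.25)·(-2.25) + (2.75)·(3.75) + (-0.25)·(1.75)) / 3 = 17.75/3 = 5.9167
  S[Z,Z] = ((-3.25)·(-3.25) + (-2.25)·(-2.25) + (3.75)·(3.75) + (1.75)·(1.75)) / 3 = 32.75/3 = 10.9167

S is symmetric (S[j,i] = S[i,j]). Assembling:

S = [[0.9167, -0.25, -0.9167],
 [-0.25, 4.25, 5.9167],
 [-0.9167, 5.9167, 10.9167]]


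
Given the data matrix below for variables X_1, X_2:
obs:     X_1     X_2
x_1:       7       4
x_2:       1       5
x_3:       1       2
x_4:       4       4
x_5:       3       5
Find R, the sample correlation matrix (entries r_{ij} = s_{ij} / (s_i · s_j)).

Step 1 — column means:
  mean(X_1) = (7 + 1 + 1 + 4 + 3) / 5 = 16/5 = 3.2
  mean(X_2) = (4 + 5 + 2 + 4 + 5) / 5 = 20/5 = 4

Step 2 — sample variances and covariances s[i,j] = (1/(n-1)) · Σ_k (x_{k,i} - mean_i) · (x_{k,j} - mean_j), with n-1 = 4:
  s[X_1,X_1] = ((3.8)·(3.8) + (-2.2)·(-2.2) + (-2.2)·(-2.2) + (0.8)·(0.8) + (-0.2)·(-0.2)) / 4 = 24.8/4 = 6.2
  s[X_1,X_2] = ((3.8)·(0) + (-2.2)·(1) + (-2.2)·(-2) + (0.8)·(0) + (-0.2)·(1)) / 4 = 2/4 = 0.5
  s[X_2,X_2] = ((0)·(0) + (1)·(1) + (-2)·(-2) + (0)·(0) + (1)·(1)) / 4 = 6/4 = 1.5
  Sample standard deviations s_i = √(s[i,i]):
  s(X_1) = √(6.2) = 2.49
  s(X_2) = √(1.5) = 1.2247

Step 3 — r_{ij} = s_{ij} / (s_i · s_j):
  r[X_1,X_1] = 1 (diagonal).
  r[X_1,X_2] = 0.5 / (2.49 · 1.2247) = 0.5 / 3.0496 = 0.164
  r[X_2,X_2] = 1 (diagonal).

R is symmetric with unit diagonal. Assembling:

R = [[1, 0.164],
 [0.164, 1]]


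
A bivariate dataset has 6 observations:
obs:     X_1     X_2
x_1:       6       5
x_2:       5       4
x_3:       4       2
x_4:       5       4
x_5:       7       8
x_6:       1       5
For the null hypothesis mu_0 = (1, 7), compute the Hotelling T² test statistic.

Step 1 — sample mean vector:
  mean(X_1) = (6 + 5 + 4 + 5 + 7 + 1) / 6 = 28/6 = 4.6667
  mean(X_2) = (5 + 4 + 2 + 4 + 8 + 5) / 6 = 28/6 = 4.6667
  x̄ = (4.6667, 4.6667),  deviation x̄ - mu_0 = (4.6667, 4.6667) - (1, 7) = (3.6667, -2.3333).

Step 2 — sample covariance matrix, S[i,j] = (1/(n-1)) · Σ_k (x_{k,i} - mean_i) · (x_{k,j} - mean_j), divisor n-1 = 5:
  S[X_1,X_1] = ((1.3333)·(1.3333) + (0.3333)·(0.3333) + (-0.6667)·(-0.6667) + (0.3333)·(0.3333) + (2.3333)·(2.3333) + (-3.6667)·(-3.6667)) / 5 = 21.3333/5 = 4.2667
  S[X_1,X_2] = ((1.3333)·(0.3333) + (0.3333)·(-0.6667) + (-0.6667)·(-2.6667) + (0.3333)·(-0.6667) + (2.3333)·(3.3333) + (-3.6667)·(0.3333)) / 5 = 8.3333/5 = 1.6667
  S[X_2,X_2] = ((0.3333)·(0.3333) + (-0.6667)·(-0.6667) + (-2.6667)·(-2.6667) + (-0.6667)·(-0.6667) + (3.3333)·(3.3333) + (0.3333)·(0.3333)) / 5 = 19.3333/5 = 3.8667
  S = [[4.2667, 1.6667],
 [1.6667, 3.8667]].

Step 3 — invert S. det(S) = 4.2667·3.8667 - (1.6667)² = 13.72.
  S^{-1} = (1/det) · [[d, -b], [-b, a]] = [[0.2818, -0.1215],
 [-0.1215, 0.311]].

Step 4 — quadratic form (x̄ - mu_0)^T · S^{-1} · (x̄ - mu_0):
  S^{-1} · (x̄ - mu_0) = (1.3168, -1.171),
  (x̄ - mu_0)^T · [...] = (3.6667)·(1.3168) + (-2.3333)·(-1.171) = 7.5607.

Step 5 — scale by n: T² = 6 · 7.5607 = 45.3644.

T² ≈ 45.3644


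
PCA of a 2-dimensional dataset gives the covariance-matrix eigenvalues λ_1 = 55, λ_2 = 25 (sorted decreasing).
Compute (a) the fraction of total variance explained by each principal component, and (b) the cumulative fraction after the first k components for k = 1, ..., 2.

Step 1 — total variance = trace(Sigma) = Σ λ_i = 55 + 25 = 80.

Step 2 — fraction explained by component i = λ_i / Σ λ:
  PC1: 55/80 = 0.6875
  PC2: 25/80 = 0.3125

Step 3 — cumulative fraction after k components = (λ_1 + ... + λ_k) / Σ λ:
  k = 1: 55/80 = 0.6875
  k = 2: (55 + 25)/80 = 80/80 = 1

Summary (fraction, with percent):

explained: PC1 0.6875 (68.75%), PC2 0.3125 (31.25%);  cumulative: 0.6875, 1


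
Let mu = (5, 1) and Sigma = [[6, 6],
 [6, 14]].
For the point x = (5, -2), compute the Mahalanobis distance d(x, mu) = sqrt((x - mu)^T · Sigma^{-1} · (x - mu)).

Step 1 — centre the observation: (x - mu) = (0, -3).

Step 2 — invert Sigma. det(Sigma) = 6·14 - (6)² = 48.
  Sigma^{-1} = (1/det) · [[d, -b], [-b, a]] = [[0.2917, -0.125],
 [-0.125, 0.125]].

Step 3 — form the quadratic (x - mu)^T · Sigma^{-1} · (x - mu):
  Sigma^{-1} · (x - mu) = (0.375, -0.375).
  (x - mu)^T · [Sigma^{-1} · (x - mu)] = (0)·(0.375) + (-3)·(-0.375) = 1.125.

Step 4 — take square root: d = √(1.125) ≈ 1.0607.

d(x, mu) = √(1.125) ≈ 1.0607


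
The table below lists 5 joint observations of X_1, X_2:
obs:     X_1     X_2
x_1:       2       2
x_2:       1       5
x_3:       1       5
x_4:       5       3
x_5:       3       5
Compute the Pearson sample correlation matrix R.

Step 1 — column means:
  mean(X_1) = (2 + 1 + 1 + 5 + 3) / 5 = 12/5 = 2.4
  mean(X_2) = (2 + 5 + 5 + 3 + 5) / 5 = 20/5 = 4

Step 2 — sample variances and covariances s[i,j] = (1/(n-1)) · Σ_k (x_{k,i} - mean_i) · (x_{k,j} - mean_j), with n-1 = 4:
  s[X_1,X_1] = ((-0.4)·(-0.4) + (-1.4)·(-1.4) + (-1.4)·(-1.4) + (2.6)·(2.6) + (0.6)·(0.6)) / 4 = 11.2/4 = 2.8
  s[X_1,X_2] = ((-0.4)·(-2) + (-1.4)·(1) + (-1.4)·(1) + (2.6)·(-1) + (0.6)·(1)) / 4 = -4/4 = -1
  s[X_2,X_2] = ((-2)·(-2) + (1)·(1) + (1)·(1) + (-1)·(-1) + (1)·(1)) / 4 = 8/4 = 2
  Sample standard deviations s_i = √(s[i,i]):
  s(X_1) = √(2.8) = 1.6733
  s(X_2) = √(2) = 1.4142

Step 3 — r_{ij} = s_{ij} / (s_i · s_j):
  r[X_1,X_1] = 1 (diagonal).
  r[X_1,X_2] = -1 / (1.6733 · 1.4142) = -1 / 2.3664 = -0.4226
  r[X_2,X_2] = 1 (diagonal).

R is symmetric with unit diagonal. Assembling:

R = [[1, -0.4226],
 [-0.4226, 1]]


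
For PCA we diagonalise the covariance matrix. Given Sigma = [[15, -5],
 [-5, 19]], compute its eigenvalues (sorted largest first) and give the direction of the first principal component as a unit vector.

Step 1 — characteristic polynomial of 2×2 Sigma:
  det(Sigma - λI) = λ² - trace · λ + det = 0.
  trace = 15 + 19 = 34, det = 15·19 - (-5)² = 260.
Step 2 — discriminant:
  Δ = trace² - 4·det = 1156 - 1040 = 116.
Step 3 — eigenvalues:
  λ = (trace ± √Δ)/2 = (34 ± 10.7703)/2,
  λ_1 = 22.3852,  λ_2 = 11.6148.

Step 4 — unit eigenvector for λ_1: solve (Sigma - λ_1 I)v = 0. First row:
  (15 - 22.3852)·v_x + (-5)·v_y = 0, i.e. (-7.3852)·v_x + (-5)·v_y = 0,
  so v ∝ (b, λ_1 - a) = (-5, 7.3852); multiply by -1 so the first entry is positive: u = (5, -7.3852).
  ||u|| = √((5)² + (-7.3852)²) = √(79.5407) ≈ 8.9186,
  v_1 = u/||u|| ≈ (0.5606, -0.8281) (||v_1|| = 1).

λ_1 = 22.3852,  λ_2 = 11.6148;  v_1 ≈ (0.5606, -0.8281)


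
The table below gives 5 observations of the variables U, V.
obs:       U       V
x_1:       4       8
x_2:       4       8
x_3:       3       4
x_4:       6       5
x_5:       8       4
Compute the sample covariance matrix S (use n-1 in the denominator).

Step 1 — column means:
  mean(U) = (4 + 4 + 3 + 6 + 8) / 5 = 25/5 = 5
  mean(V) = (8 + 8 + 4 + 5 + 4) / 5 = 29/5 = 5.8

Step 2 — sample covariance S[i,j] = (1/(n-1)) · Σ_k (x_{k,i} - mean_i) · (x_{k,j} - mean_j), with n-1 = 4.
  S[U,U] = ((-1)·(-1) + (-1)·(-1) + (-2)·(-2) + (1)·(1) + (3)·(3)) / 4 = 16/4 = 4
  S[U,V] = ((-1)·(2.2) + (-1)·(2.2) + (-2)·(-1.8) + (1)·(-0.8) + (3)·(-1.8)) / 4 = -7/4 = -1.75
  S[V,V] = ((2.2)·(2.2) + (2.2)·(2.2) + (-1.8)·(-1.8) + (-0.8)·(-0.8) + (-1.8)·(-1.8)) / 4 = 16.8/4 = 4.2

S is symmetric (S[j,i] = S[i,j]). Assembling:

S = [[4, -1.75],
 [-1.75, 4.2]]


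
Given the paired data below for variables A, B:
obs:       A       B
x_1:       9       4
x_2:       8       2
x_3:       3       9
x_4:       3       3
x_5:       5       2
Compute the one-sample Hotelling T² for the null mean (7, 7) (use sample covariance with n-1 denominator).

Step 1 — sample mean vector:
  mean(A) = (9 + 8 + 3 + 3 + 5) / 5 = 28/5 = 5.6
  mean(B) = (4 + 2 + 9 + 3 + 2) / 5 = 20/5 = 4
  x̄ = (5.6, 4),  deviation x̄ - mu_0 = (5.6, 4) - (7, 7) = (-1.4, -3).

Step 2 — sample covariance matrix, S[i,j] = (1/(n-1)) · Σ_k (x_{k,i} - mean_i) · (x_{k,j} - mean_j), divisor n-1 = 4:
  S[A,A] = ((3.4)·(3.4) + (2.4)·(2.4) + (-2.6)·(-2.6) + (-2.6)·(-2.6) + (-0.6)·(-0.6)) / 4 = 31.2/4 = 7.8
  S[A,B] = ((3.4)·(0) + (2.4)·(-2) + (-2.6)·(5) + (-2.6)·(-1) + (-0.6)·(-2)) / 4 = -14/4 = -3.5
  S[B,B] = ((0)·(0) + (-2)·(-2) + (5)·(5) + (-1)·(-1) + (-2)·(-2)) / 4 = 34/4 = 8.5
  S = [[7.8, -3.5],
 [-3.5, 8.5]].

Step 3 — invert S. det(S) = 7.8·8.5 - (-3.5)² = 54.05.
  S^{-1} = (1/det) · [[d, -b], [-b, a]] = [[0.1573, 0.0648],
 [0.0648, 0.1443]].

Step 4 — quadratic form (x̄ - mu_0)^T · S^{-1} · (x̄ - mu_0):
  S^{-1} · (x̄ - mu_0) = (-0.4144, -0.5236),
  (x̄ - mu_0)^T · [...] = (-1.4)·(-0.4144) + (-3)·(-0.5236) = 2.151.

Step 5 — scale by n: T² = 5 · 2.151 = 10.7549.

T² ≈ 10.7549


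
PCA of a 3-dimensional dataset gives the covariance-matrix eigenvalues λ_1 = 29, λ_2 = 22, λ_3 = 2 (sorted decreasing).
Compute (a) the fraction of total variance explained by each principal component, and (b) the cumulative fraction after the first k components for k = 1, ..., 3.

Step 1 — total variance = trace(Sigma) = Σ λ_i = 29 + 22 + 2 = 53.

Step 2 — fraction explained by component i = λ_i / Σ λ:
  PC1: 29/53 = 0.5472
  PC2: 22/53 = 0.4151
  PC3: 2/53 = 0.0377

Step 3 — cumulative fraction after k components = (λ_1 + ... + λ_k) / Σ λ:
  k = 1: 29/53 = 0.5472
  k = 2: (29 + 22)/53 = 51/53 = 0.9623
  k = 3: (29 + 22 + 2)/53 = 53/53 = 1

Summary (fraction, with percent):

explained: PC1 0.5472 (54.72%), PC2 0.4151 (41.51%), PC3 0.0377 (3.77%);  cumulative: 0.5472, 0.9623, 1


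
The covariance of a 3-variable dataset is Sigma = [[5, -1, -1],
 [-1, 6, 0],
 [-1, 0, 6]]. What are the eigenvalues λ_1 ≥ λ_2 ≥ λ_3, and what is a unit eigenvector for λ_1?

Step 1 — characteristic polynomial p(λ) = det(λI - Sigma) = λ³ - tr·λ² + c_1·λ - det, where tr = trace, c_1 = sum of the principal 2×2 minors, det = det(Sigma):
  tr = 5 + 6 + 6 = 17,
  c_1 = (5·6 - (-1)²) + (5·6 - (-1)²) + (6·6 - (0)²) = 29 + 29 + 36 = 94,
  det = 5·(6·6 - (0)²) - (-1)·((-1)·6 - (0)·(-1)) + (-1)·((-1)·(0) - 6·(-1)) = 5·(36) - (-1)·(-6) + (-1)·(6) = 168.
  So p(λ) = λ³ - 17λ² + 94λ - 168.
Step 2 — look for an integer root (rational root theorem: any rational root is an integer divisor of 168). Testing λ = 4:
  p(4) = 64 - 272 + 376 - 168 = 0  ✓
  Dividing out (λ - 4): p(λ) = (λ - 4)(λ² - 13λ + 42).
Step 3 — remaining eigenvalues from the quadratic λ² - 13λ + 42 = 0:
  Δ = 13² - 4·42 = 169 - 168 = 1,  λ = (13 ± √1)/2 = (13 ± 1)/2 = 7 or 6.
  Sorted: λ_1 = 7,  λ_2 = 6,  λ_3 = 4  (check: sum = 17 = tr ✓).

Step 4 — unit eigenvector for λ_1 = 7: v spans the null space of (Sigma - λ_1 I), whose rows are
  r_1 = (-2, -1, -1),  r_2 = (-1, -1, 0),  r_3 = (-1, 0, -1).
  v is orthogonal to every row, so take v ∝ r_1 × r_2 = ((-1)·(0) - (-1)·(-1), (-1)·(-1) - (-2)·(0), (-2)·(-1) - (-1)·(-1)) = (-1, 1, 1).
  Rescale (multiply by -1 so the first nonzero entry is positive): u = (1, -1, -1).
  ||u|| = √((1)² + (-1)² + (-1)²) = √(3) ≈ 1.7321,  v_1 = u/||u|| ≈ (0.5774, -0.5774, -0.5774) (||v_1|| = 1).

λ_1 = 7,  λ_2 = 6,  λ_3 = 4;  v_1 ≈ (0.5774, -0.5774, -0.5774)


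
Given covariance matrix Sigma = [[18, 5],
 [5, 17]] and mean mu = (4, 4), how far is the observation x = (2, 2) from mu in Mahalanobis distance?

Step 1 — centre the observation: (x - mu) = (-2, -2).

Step 2 — invert Sigma. det(Sigma) = 18·17 - (5)² = 281.
  Sigma^{-1} = (1/det) · [[d, -b], [-b, a]] = [[0.0605, -0.0178],
 [-0.0178, 0.0641]].

Step 3 — form the quadratic (x - mu)^T · Sigma^{-1} · (x - mu):
  Sigma^{-1} · (x - mu) = (-0.0854, -0.0925).
  (x - mu)^T · [Sigma^{-1} · (x - mu)] = (-2)·(-0.0854) + (-2)·(-0.0925) = 0.3559.

Step 4 — take square root: d = √(0.3559) ≈ 0.5965.

d(x, mu) = √(0.3559) ≈ 0.5965


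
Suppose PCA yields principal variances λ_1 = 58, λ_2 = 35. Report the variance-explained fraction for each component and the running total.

Step 1 — total variance = trace(Sigma) = Σ λ_i = 58 + 35 = 93.

Step 2 — fraction explained by component i = λ_i / Σ λ:
  PC1: 58/93 = 0.6237
  PC2: 35/93 = 0.3763

Step 3 — cumulative fraction after k components = (λ_1 + ... + λ_k) / Σ λ:
  k = 1: 58/93 = 0.6237
  k = 2: (58 + 35)/93 = 93/93 = 1

Summary (fraction, with percent):

explained: PC1 0.6237 (62.37%), PC2 0.3763 (37.63%);  cumulative: 0.6237, 1


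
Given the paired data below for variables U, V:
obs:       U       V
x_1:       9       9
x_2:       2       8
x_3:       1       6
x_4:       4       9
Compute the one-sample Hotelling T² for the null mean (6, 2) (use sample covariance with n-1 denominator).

Step 1 — sample mean vector:
  mean(U) = (9 + 2 + 1 + 4) / 4 = 16/4 = 4
  mean(V) = (9 + 8 + 6 + 9) / 4 = 32/4 = 8
  x̄ = (4, 8),  deviation x̄ - mu_0 = (4, 8) - (6, 2) = (-2, 6).

Step 2 — sample covariance matrix, S[i,j] = (1/(n-1)) · Σ_k (x_{k,i} - mean_i) · (x_{k,j} - mean_j), divisor n-1 = 3:
  S[U,U] = ((5)·(5) + (-2)·(-2) + (-3)·(-3) + (0)·(0)) / 3 = 38/3 = 12.6667
  S[U,V] = ((5)·(1) + (-2)·(0) + (-3)·(-2) + (0)·(1)) / 3 = 11/3 = 3.6667
  S[V,V] = ((1)·(1) + (0)·(0) + (-2)·(-2) + (1)·(1)) / 3 = 6/3 = 2
  S = [[12.6667, 3.6667],
 [3.6667, 2]].

Step 3 — invert S. det(S) = 12.6667·2 - (3.6667)² = 11.8889.
  S^{-1} = (1/det) · [[d, -b], [-b, a]] = [[0.1682, -0.3084],
 [-0.3084, 1.0654]].

Step 4 — quadratic form (x̄ - mu_0)^T · S^{-1} · (x̄ - mu_0):
  S^{-1} · (x̄ - mu_0) = (-2.1869, 7.0093),
  (x̄ - mu_0)^T · [...] = (-2)·(-2.1869) + (6)·(7.0093) = 46.4299.

Step 5 — scale by n: T² = 4 · 46.4299 = 185.7196.

T² ≈ 185.7196


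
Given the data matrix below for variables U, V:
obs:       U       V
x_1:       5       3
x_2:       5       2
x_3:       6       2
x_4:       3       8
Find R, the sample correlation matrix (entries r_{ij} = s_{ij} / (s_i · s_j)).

Step 1 — column means:
  mean(U) = (5 + 5 + 6 + 3) / 4 = 19/4 = 4.75
  mean(V) = (3 + 2 + 2 + 8) / 4 = 15/4 = 3.75

Step 2 — sample variances and covariances s[i,j] = (1/(n-1)) · Σ_k (x_{k,i} - mean_i) · (x_{k,j} - mean_j), with n-1 = 3:
  s[U,U] = ((0.25)·(0.25) + (0.25)·(0.25) + (1.25)·(1.25) + (-1.75)·(-1.75)) / 3 = 4.75/3 = 1.5833
  s[U,V] = ((0.25)·(-0.75) + (0.25)·(-1.75) + (1.25)·(-1.75) + (-1.75)·(4.25)) / 3 = -10.25/3 = -3.4167
  s[V,V] = ((-0.75)·(-0.75) + (-1.75)·(-1.75) + (-1.75)·(-1.75) + (4.25)·(4.25)) / 3 = 24.75/3 = 8.25
  Sample standard deviations s_i = √(s[i,i]):
  s(U) = √(1.5833) = 1.2583
  s(V) = √(8.25) = 2.8723

Step 3 — r_{ij} = s_{ij} / (s_i · s_j):
  r[U,U] = 1 (diagonal).
  r[U,V] = -3.4167 / (1.2583 · 2.8723) = -3.4167 / 3.6142 = -0.9453
  r[V,V] = 1 (diagonal).

R is symmetric with unit diagonal. Assembling:

R = [[1, -0.9453],
 [-0.9453, 1]]


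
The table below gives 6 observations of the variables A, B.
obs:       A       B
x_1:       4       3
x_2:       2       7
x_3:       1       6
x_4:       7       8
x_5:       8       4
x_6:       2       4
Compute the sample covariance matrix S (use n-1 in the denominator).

Step 1 — column means:
  mean(A) = (4 + 2 + 1 + 7 + 8 + 2) / 6 = 24/6 = 4
  mean(B) = (3 + 7 + 6 + 8 + 4 + 4) / 6 = 32/6 = 5.3333

Step 2 — sample covariance S[i,j] = (1/(n-1)) · Σ_k (x_{k,i} - mean_i) · (x_{k,j} - mean_j), with n-1 = 5.
  S[A,A] = ((0)·(0) + (-2)·(-2) + (-3)·(-3) + (3)·(3) + (4)·(4) + (-2)·(-2)) / 5 = 42/5 = 8.4
  S[A,B] = ((0)·(-2.3333) + (-2)·(1.6667) + (-3)·(0.6667) + (3)·(2.6667) + (4)·(-1.3333) + (-2)·(-1.3333)) / 5 = 0/5 = 0
  S[B,B] = ((-2.3333)·(-2.3333) + (1.6667)·(1.6667) + (0.6667)·(0.6667) + (2.6667)·(2.6667) + (-1.3333)·(-1.3333) + (-1.3333)·(-1.3333)) / 5 = 19.3333/5 = 3.8667

S is symmetric (S[j,i] = S[i,j]). Assembling:

S = [[8.4, 0],
 [0, 3.8667]]


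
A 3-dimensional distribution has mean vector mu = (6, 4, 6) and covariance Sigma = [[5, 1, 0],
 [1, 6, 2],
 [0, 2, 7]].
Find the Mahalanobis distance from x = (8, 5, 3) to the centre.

Step 1 — centre the observation: (x - mu) = (2, 1, -3).

Step 2 — invert Sigma (cofactor / det for 3×3, or solve directly):
  Sigma^{-1} = [[0.2077, -0.0383, 0.0109],
 [-0.0383, 0.1913, -0.0546],
 [0.0109, -0.0546, 0.1585]].

Step 3 — form the quadratic (x - mu)^T · Sigma^{-1} · (x - mu):
  Sigma^{-1} · (x - mu) = (0.3443, 0.2787, -0.5082).
  (x - mu)^T · [Sigma^{-1} · (x - mu)] = (2)·(0.3443) + (1)·(0.2787) + (-3)·(-0.5082) = 2.4918.

Step 4 — take square root: d = √(2.4918) ≈ 1.5785.

d(x, mu) = √(2.4918) ≈ 1.5785


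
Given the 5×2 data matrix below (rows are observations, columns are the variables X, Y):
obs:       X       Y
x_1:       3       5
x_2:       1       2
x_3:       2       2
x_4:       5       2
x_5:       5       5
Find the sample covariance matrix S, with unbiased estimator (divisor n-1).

Step 1 — column means:
  mean(X) = (3 + 1 + 2 + 5 + 5) / 5 = 16/5 = 3.2
  mean(Y) = (5 + 2 + 2 + 2 + 5) / 5 = 16/5 = 3.2

Step 2 — sample covariance S[i,j] = (1/(n-1)) · Σ_k (x_{k,i} - mean_i) · (x_{k,j} - mean_j), with n-1 = 4.
  S[X,X] = ((-0.2)·(-0.2) + (-2.2)·(-2.2) + (-1.2)·(-1.2) + (1.8)·(1.8) + (1.8)·(1.8)) / 4 = 12.8/4 = 3.2
  S[X,Y] = ((-0.2)·(1.8) + (-2.2)·(-1.2) + (-1.2)·(-1.2) + (1.8)·(-1.2) + (1.8)·(1.8)) / 4 = 4.8/4 = 1.2
  S[Y,Y] = ((1.8)·(1.8) + (-1.2)·(-1.2) + (-1.2)·(-1.2) + (-1.2)·(-1.2) + (1.8)·(1.8)) / 4 = 10.8/4 = 2.7

S is symmetric (S[j,i] = S[i,j]). Assembling:

S = [[3.2, 1.2],
 [1.2, 2.7]]


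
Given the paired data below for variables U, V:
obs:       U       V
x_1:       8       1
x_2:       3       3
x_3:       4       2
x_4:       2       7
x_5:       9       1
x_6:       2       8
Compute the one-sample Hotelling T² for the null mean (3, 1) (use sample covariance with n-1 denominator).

Step 1 — sample mean vector:
  mean(U) = (8 + 3 + 4 + 2 + 9 + 2) / 6 = 28/6 = 4.6667
  mean(V) = (1 + 3 + 2 + 7 + 1 + 8) / 6 = 22/6 = 3.6667
  x̄ = (4.6667, 3.6667),  deviation x̄ - mu_0 = (4.6667, 3.6667) - (3, 1) = (1.6667, 2.6667).

Step 2 — sample covariance matrix, S[i,j] = (1/(n-1)) · Σ_k (x_{k,i} - mean_i) · (x_{k,j} - mean_j), divisor n-1 = 5:
  S[U,U] = ((3.3333)·(3.3333) + (-1.6667)·(-1.6667) + (-0.6667)·(-0.6667) + (-2.6667)·(-2.6667) + (4.3333)·(4.3333) + (-2.6667)·(-2.6667)) / 5 = 47.3333/5 = 9.4667
  S[U,V] = ((3.3333)·(-2.6667) + (-1.6667)·(-0.6667) + (-0.6667)·(-1.6667) + (-2.6667)·(3.3333) + (4.3333)·(-2.6667) + (-2.6667)·(4.3333)) / 5 = -38.6667/5 = -7.7333
  S[V,V] = ((-2.6667)·(-2.6667) + (-0.6667)·(-0.6667) + (-1.6667)·(-1.6667) + (3.3333)·(3.3333) + (-2.6667)·(-2.6667) + (4.3333)·(4.3333)) / 5 = 47.3333/5 = 9.4667
  S = [[9.4667, -7.7333],
 [-7.7333, 9.4667]].

Step 3 — invert S. det(S) = 9.4667·9.4667 - (-7.7333)² = 29.8133.
  S^{-1} = (1/det) · [[d, -b], [-b, a]] = [[0.3175, 0.2594],
 [0.2594, 0.3175]].

Step 4 — quadratic form (x̄ - mu_0)^T · S^{-1} · (x̄ - mu_0):
  S^{-1} · (x̄ - mu_0) = (1.2209, 1.2791),
  (x̄ - mu_0)^T · [...] = (1.6667)·(1.2209) + (2.6667)·(1.2791) = 5.4457.

Step 5 — scale by n: T² = 6 · 5.4457 = 32.6744.

T² ≈ 32.6744


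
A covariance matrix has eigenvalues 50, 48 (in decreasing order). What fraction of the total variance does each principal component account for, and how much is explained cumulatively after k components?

Step 1 — total variance = trace(Sigma) = Σ λ_i = 50 + 48 = 98.

Step 2 — fraction explained by component i = λ_i / Σ λ:
  PC1: 50/98 = 0.5102
  PC2: 48/98 = 0.4898

Step 3 — cumulative fraction after k components = (λ_1 + ... + λ_k) / Σ λ:
  k = 1: 50/98 = 0.5102
  k = 2: (50 + 48)/98 = 98/98 = 1

Summary (fraction, with percent):

explained: PC1 0.5102 (51.02%), PC2 0.4898 (48.98%);  cumulative: 0.5102, 1


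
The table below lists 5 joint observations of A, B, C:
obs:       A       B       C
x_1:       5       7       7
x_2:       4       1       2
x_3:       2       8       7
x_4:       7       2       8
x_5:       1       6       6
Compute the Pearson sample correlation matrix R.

Step 1 — column means:
  mean(A) = (5 + 4 + 2 + 7 + 1) / 5 = 19/5 = 3.8
  mean(B) = (7 + 1 + 8 + 2 + 6) / 5 = 24/5 = 4.8
  mean(C) = (7 + 2 + 7 + 8 + 6) / 5 = 30/5 = 6

Step 2 — sample variances and covariances s[i,j] = (1/(n-1)) · Σ_k (x_{k,i} - mean_i) · (x_{k,j} - mean_j), with n-1 = 4:
  s[A,A] = ((1.2)·(1.2) + (0.2)·(0.2) + (-1.8)·(-1.8) + (3.2)·(3.2) + (-2.8)·(-2.8)) / 4 = 22.8/4 = 5.7
  s[A,B] = ((1.2)·(2.2) + (0.2)·(-3.8) + (-1.8)·(3.2) + (3.2)·(-2.8) + (-2.8)·(1.2)) / 4 = -16.2/4 = -4.05
  s[A,C] = ((1.2)·(1) + (0.2)·(-4) + (-1.8)·(1) + (3.2)·(2) + (-2.8)·(0)) / 4 = 5/4 = 1.25
  s[B,B] = ((2.2)·(2.2) + (-3.8)·(-3.8) + (3.2)·(3.2) + (-2.8)·(-2.8) + (1.2)·(1.2)) / 4 = 38.8/4 = 9.7
  s[B,C] = ((2.2)·(1) + (-3.8)·(-4) + (3.2)·(1) + (-2.8)·(2) + (1.2)·(0)) / 4 = 15/4 = 3.75
  s[C,C] = ((1)·(1) + (-4)·(-4) + (1)·(1) + (2)·(2) + (0)·(0)) / 4 = 22/4 = 5.5
  Sample standard deviations s_i = √(s[i,i]):
  s(A) = √(5.7) = 2.3875
  s(B) = √(9.7) = 3.1145
  s(C) = √(5.5) = 2.3452

Step 3 — r_{ij} = s_{ij} / (s_i · s_j):
  r[A,A] = 1 (diagonal).
  r[A,B] = -4.05 / (2.3875 · 3.1145) = -4.05 / 7.4357 = -0.5447
  r[A,C] = 1.25 / (2.3875 · 2.3452) = 1.25 / 5.5991 = 0.2232
  r[B,B] = 1 (diagonal).
  r[B,C] = 3.75 / (3.1145 · 2.3452) = 3.75 / 7.3041 = 0.5134
  r[C,C] = 1 (diagonal).

R is symmetric with unit diagonal. Assembling:

R = [[1, -0.5447, 0.2232],
 [-0.5447, 1, 0.5134],
 [0.2232, 0.5134, 1]]


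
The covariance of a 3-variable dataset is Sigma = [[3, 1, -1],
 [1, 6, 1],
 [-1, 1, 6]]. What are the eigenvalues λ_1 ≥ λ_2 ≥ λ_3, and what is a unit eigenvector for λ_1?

Step 1 — characteristic polynomial p(λ) = det(λI - Sigma) = λ³ - tr·λ² + c_1·λ - det, where tr = trace, c_1 = sum of the principal 2×2 minors, det = det(Sigma):
  tr = 3 + 6 + 6 = 15,
  c_1 = (3·6 - (1)²) + (3·6 - (-1)²) + (6·6 - (1)²) = 17 + 17 + 35 = 69,
  det = 3·(6·6 - (1)²) - (1)·((1)·6 - (1)·(-1)) + (-1)·((1)·(1) - 6·(-1)) = 3·(35) - (1)·(7) + (-1)·(7) = 91.
  So p(λ) = λ³ - 15λ² + 69λ - 91.
Step 2 — look for an integer root (rational root theorem: any rational root is an integer divisor of 91). Testing λ = 7:
  p(7) = 343 - 735 + 483 - 91 = 0  ✓
  Dividing out (λ - 7): p(λ) = (λ - 7)(λ² - 8λ + 13).
Step 3 — remaining eigenvalues from the quadratic λ² - 8λ + 13 = 0:
  Δ = 8² - 4·13 = 64 - 52 = 12,  λ = (8 ± √12)/2 = (8 ± 3.4641)/2 ≈ 5.7321 or 2.2679.
  Sorted: λ_1 = 7,  λ_2 = 5.7321,  λ_3 = 2.2679  (check: sum = 15 = tr ✓).

Step 4 — unit eigenvector for λ_1 = 7: v spans the null space of (Sigma - λ_1 I), whose rows are
  r_1 = (-4, 1, -1),  r_2 = (1, -1, 1),  r_3 = (-1, 1, -1).
  v is orthogonal to every row, so take v ∝ r_1 × r_2 = ((1)·(1) - (-1)·(-1), (-1)·(1) - (-4)·(1), (-4)·(-1) - (1)·(1)) = (0, 3, 3).
  Rescale (divide by 3): u = (0, 1, 1).
  ||u|| = √((0)² + (1)² + (1)²) = √(2) ≈ 1.4142,  v_1 = u/||u|| ≈ (0, 0.7071, 0.7071) (||v_1|| = 1).

λ_1 = 7,  λ_2 = 5.7321,  λ_3 = 2.2679;  v_1 ≈ (0, 0.7071, 0.7071)


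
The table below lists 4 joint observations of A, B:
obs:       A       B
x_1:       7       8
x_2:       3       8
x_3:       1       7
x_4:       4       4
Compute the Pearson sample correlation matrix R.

Step 1 — column means:
  mean(A) = (7 + 3 + 1 + 4) / 4 = 15/4 = 3.75
  mean(B) = (8 + 8 + 7 + 4) / 4 = 27/4 = 6.75

Step 2 — sample variances and covariances s[i,j] = (1/(n-1)) · Σ_k (x_{k,i} - mean_i) · (x_{k,j} - mean_j), with n-1 = 3:
  s[A,A] = ((3.25)·(3.25) + (-0.75)·(-0.75) + (-2.75)·(-2.75) + (0.25)·(0.25)) / 3 = 18.75/3 = 6.25
  s[A,B] = ((3.25)·(1.25) + (-0.75)·(1.25) + (-2.75)·(0.25) + (0.25)·(-2.75)) / 3 = 1.75/3 = 0.5833
  s[B,B] = ((1.25)·(1.25) + (1.25)·(1.25) + (0.25)·(0.25) + (-2.75)·(-2.75)) / 3 = 10.75/3 = 3.5833
  Sample standard deviations s_i = √(s[i,i]):
  s(A) = √(6.25) = 2.5
  s(B) = √(3.5833) = 1.893

Step 3 — r_{ij} = s_{ij} / (s_i · s_j):
  r[A,A] = 1 (diagonal).
  r[A,B] = 0.5833 / (2.5 · 1.893) = 0.5833 / 4.7324 = 0.1233
  r[B,B] = 1 (diagonal).

R is symmetric with unit diagonal. Assembling:

R = [[1, 0.1233],
 [0.1233, 1]]


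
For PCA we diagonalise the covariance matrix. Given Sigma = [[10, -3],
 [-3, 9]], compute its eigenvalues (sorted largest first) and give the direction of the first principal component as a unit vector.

Step 1 — characteristic polynomial of 2×2 Sigma:
  det(Sigma - λI) = λ² - trace · λ + det = 0.
  trace = 10 + 9 = 19, det = 10·9 - (-3)² = 81.
Step 2 — discriminant:
  Δ = trace² - 4·det = 361 - 324 = 37.
Step 3 — eigenvalues:
  λ = (trace ± √Δ)/2 = (19 ± 6.0828)/2,
  λ_1 = 12.5414,  λ_2 = 6.4586.

Step 4 — unit eigenvector for λ_1: solve (Sigma - λ_1 I)v = 0. First row:
  (10 - 12.5414)·v_x + (-3)·v_y = 0, i.e. (-2.5414)·v_x + (-3)·v_y = 0,
  so v ∝ (b, λ_1 - a) = (-3, 2.5414); multiply by -1 so the first entry is positive: u = (3, -2.5414).
  ||u|| = √((3)² + (-2.5414)²) = √(15.4586) ≈ 3.9317,
  v_1 = u/||u|| ≈ (0.763, -0.6464) (||v_1|| = 1).

λ_1 = 12.5414,  λ_2 = 6.4586;  v_1 ≈ (0.763, -0.6464)


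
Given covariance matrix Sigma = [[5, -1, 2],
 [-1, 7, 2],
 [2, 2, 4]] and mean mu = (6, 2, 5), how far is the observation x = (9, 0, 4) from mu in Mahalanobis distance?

Step 1 — centre the observation: (x - mu) = (3, -2, -1).

Step 2 — invert Sigma (cofactor / det for 3×3, or solve directly):
  Sigma^{-1} = [[0.3, 0.1, -0.2],
 [0.1, 0.2, -0.15],
 [-0.2, -0.15, 0.425]].

Step 3 — form the quadratic (x - mu)^T · Sigma^{-1} · (x - mu):
  Sigma^{-1} · (x - mu) = (0.9, 0.05, -0.725).
  (x - mu)^T · [Sigma^{-1} · (x - mu)] = (3)·(0.9) + (-2)·(0.05) + (-1)·(-0.725) = 3.325.

Step 4 — take square root: d = √(3.325) ≈ 1.8235.

d(x, mu) = √(3.325) ≈ 1.8235


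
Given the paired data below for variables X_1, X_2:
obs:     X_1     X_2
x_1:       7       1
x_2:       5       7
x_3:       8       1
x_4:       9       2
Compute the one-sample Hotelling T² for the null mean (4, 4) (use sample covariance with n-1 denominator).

Step 1 — sample mean vector:
  mean(X_1) = (7 + 5 + 8 + 9) / 4 = 29/4 = 7.25
  mean(X_2) = (1 + 7 + 1 + 2) / 4 = 11/4 = 2.75
  x̄ = (7.25, 2.75),  deviation x̄ - mu_0 = (7.25, 2.75) - (4, 4) = (3.25, -1.25).

Step 2 — sample covariance matrix, S[i,j] = (1/(n-1)) · Σ_k (x_{k,i} - mean_i) · (x_{k,j} - mean_j), divisor n-1 = 3:
  S[X_1,X_1] = ((-0.25)·(-0.25) + (-2.25)·(-2.25) + (0.75)·(0.75) + (1.75)·(1.75)) / 3 = 8.75/3 = 2.9167
  S[X_1,X_2] = ((-0.25)·(-1.75) + (-2.25)·(4.25) + (0.75)·(-1.75) + (1.75)·(-0.75)) / 3 = -11.75/3 = -3.9167
  S[X_2,X_2] = ((-1.75)·(-1.75) + (4.25)·(4.25) + (-1.75)·(-1.75) + (-0.75)·(-0.75)) / 3 = 24.75/3 = 8.25
  S = [[2.9167, -3.9167],
 [-3.9167, 8.25]].

Step 3 — invert S. det(S) = 2.9167·8.25 - (-3.9167)² = 8.7222.
  S^{-1} = (1/det) · [[d, -b], [-b, a]] = [[0.9459, 0.449],
 [0.449, 0.3344]].

Step 4 — quadratic form (x̄ - mu_0)^T · S^{-1} · (x̄ - mu_0):
  S^{-1} · (x̄ - mu_0) = (2.5127, 1.0414),
  (x̄ - mu_0)^T · [...] = (3.25)·(2.5127) + (-1.25)·(1.0414) = 6.8646.

Step 5 — scale by n: T² = 4 · 6.8646 = 27.4586.

T² ≈ 27.4586


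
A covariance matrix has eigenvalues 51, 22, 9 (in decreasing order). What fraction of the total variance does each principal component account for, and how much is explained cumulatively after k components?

Step 1 — total variance = trace(Sigma) = Σ λ_i = 51 + 22 + 9 = 82.

Step 2 — fraction explained by component i = λ_i / Σ λ:
  PC1: 51/82 = 0.622
  PC2: 22/82 = 0.2683
  PC3: 9/82 = 0.1098

Step 3 — cumulative fraction after k components = (λ_1 + ... + λ_k) / Σ λ:
  k = 1: 51/82 = 0.622
  k = 2: (51 + 22)/82 = 73/82 = 0.8902
  k = 3: (51 + 22 + 9)/82 = 82/82 = 1

Summary (fraction, with percent):

explained: PC1 0.622 (62.2%), PC2 0.2683 (26.83%), PC3 0.1098 (10.98%);  cumulative: 0.622, 0.8902, 1


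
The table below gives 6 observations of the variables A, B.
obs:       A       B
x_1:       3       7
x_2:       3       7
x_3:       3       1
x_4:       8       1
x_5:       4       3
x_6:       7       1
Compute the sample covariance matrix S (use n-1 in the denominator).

Step 1 — column means:
  mean(A) = (3 + 3 + 3 + 8 + 4 + 7) / 6 = 28/6 = 4.6667
  mean(B) = (7 + 7 + 1 + 1 + 3 + 1) / 6 = 20/6 = 3.3333

Step 2 — sample covariance S[i,j] = (1/(n-1)) · Σ_k (x_{k,i} - mean_i) · (x_{k,j} - mean_j), with n-1 = 5.
  S[A,A] = ((-1.6667)·(-1.6667) + (-1.6667)·(-1.6667) + (-1.6667)·(-1.6667) + (3.3333)·(3.3333) + (-0.6667)·(-0.6667) + (2.3333)·(2.3333)) / 5 = 25.3333/5 = 5.0667
  S[A,B] = ((-1.6667)·(3.6667) + (-1.6667)·(3.6667) + (-1.6667)·(-2.3333) + (3.3333)·(-2.3333) + (-0.6667)·(-0.3333) + (2.3333)·(-2.3333)) / 5 = -21.3333/5 = -4.2667
  S[B,B] = ((3.6667)·(3.6667) + (3.6667)·(3.6667) + (-2.3333)·(-2.3333) + (-2.3333)·(-2.3333) + (-0.3333)·(-0.3333) + (-2.3333)·(-2.3333)) / 5 = 43.3333/5 = 8.6667

S is symmetric (S[j,i] = S[i,j]). Assembling:

S = [[5.0667, -4.2667],
 [-4.2667, 8.6667]]


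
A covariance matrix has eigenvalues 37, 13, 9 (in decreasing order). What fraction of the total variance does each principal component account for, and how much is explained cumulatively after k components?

Step 1 — total variance = trace(Sigma) = Σ λ_i = 37 + 13 + 9 = 59.

Step 2 — fraction explained by component i = λ_i / Σ λ:
  PC1: 37/59 = 0.6271
  PC2: 13/59 = 0.2203
  PC3: 9/59 = 0.1525

Step 3 — cumulative fraction after k components = (λ_1 + ... + λ_k) / Σ λ:
  k = 1: 37/59 = 0.6271
  k = 2: (37 + 13)/59 = 50/59 = 0.8475
  k = 3: (37 + 13 + 9)/59 = 59/59 = 1

Summary (fraction, with percent):

explained: PC1 0.6271 (62.71%), PC2 0.2203 (22.03%), PC3 0.1525 (15.25%);  cumulative: 0.6271, 0.8475, 1


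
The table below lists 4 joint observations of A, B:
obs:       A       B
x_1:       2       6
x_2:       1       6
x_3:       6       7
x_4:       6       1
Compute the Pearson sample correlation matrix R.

Step 1 — column means:
  mean(A) = (2 + 1 + 6 + 6) / 4 = 15/4 = 3.75
  mean(B) = (6 + 6 + 7 + 1) / 4 = 20/4 = 5

Step 2 — sample variances and covariances s[i,j] = (1/(n-1)) · Σ_k (x_{k,i} - mean_i) · (x_{k,j} - mean_j), with n-1 = 3:
  s[A,A] = ((-1.75)·(-1.75) + (-2.75)·(-2.75) + (2.25)·(2.25) + (2.25)·(2.25)) / 3 = 20.75/3 = 6.9167
  s[A,B] = ((-1.75)·(1) + (-2.75)·(1) + (2.25)·(2) + (2.25)·(-4)) / 3 = -9/3 = -3
  s[B,B] = ((1)·(1) + (1)·(1) + (2)·(2) + (-4)·(-4)) / 3 = 22/3 = 7.3333
  Sample standard deviations s_i = √(s[i,i]):
  s(A) = √(6.9167) = 2.63
  s(B) = √(7.3333) = 2.708

Step 3 — r_{ij} = s_{ij} / (s_i · s_j):
  r[A,A] = 1 (diagonal).
  r[A,B] = -3 / (2.63 · 2.708) = -3 / 7.122 = -0.4212
  r[B,B] = 1 (diagonal).

R is symmetric with unit diagonal. Assembling:

R = [[1, -0.4212],
 [-0.4212, 1]]
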